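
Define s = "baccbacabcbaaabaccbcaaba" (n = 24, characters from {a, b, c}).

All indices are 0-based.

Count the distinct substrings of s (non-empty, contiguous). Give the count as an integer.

253

rank | idx | suffix
   0 |  23 | a
   1 |  11 | aaabaccbcaaba
   2 |  20 | aaba
   3 |  12 | aabaccbcaaba
   4 |  21 | aba
   5 |  13 | abaccbcaaba
   6 |   7 | abcbaaabaccbcaaba
   7 |   5 | acabcbaaabaccbcaaba
   8 |   1 | accbacabcbaaabaccbcaaba
   9 |  15 | accbcaaba
  10 |  22 | ba
  11 |  10 | baaabaccbcaaba
  12 |   4 | bacabcbaaabaccbcaaba
  13 |   0 | baccbacabcbaaabaccbcaaba
  14 |  14 | baccbcaaba
  15 |  18 | bcaaba
  16 |   8 | bcbaaabaccbcaaba
  17 |  19 | caaba
  18 |   6 | cabcbaaabaccbcaaba
  19 |   9 | cbaaabaccbcaaba
  20 |   3 | cbacabcbaaabaccbcaaba
  21 |  17 | cbcaaba
  22 |   2 | ccbacabcbaaabaccbcaaba
  23 |  16 | ccbcaaba

SA = [23, 11, 20, 12, 21, 13, 7, 5, 1, 15, 22, 10, 4, 0, 14, 18, 8, 19, 6, 9, 3, 17, 2, 16]
rank  pair      lcp
   1  s[23:],s[11:]  1  'a'
   2  s[11:],s[20:]  2  'aa'
   3  s[20:],s[12:]  4  'aaba'
   4  s[12:],s[21:]  1  'a'
   5  s[21:],s[13:]  3  'aba'
   6  s[13:],s[7:]  2  'ab'
   7  s[7:],s[5:]  1  'a'
   8  s[5:],s[1:]  2  'ac'
   9  s[1:],s[15:]  4  'accb'
  10  s[15:],s[22:]  0  ''
  11  s[22:],s[10:]  2  'ba'
  12  s[10:],s[4:]  2  'ba'
  13  s[4:],s[0:]  3  'bac'
  14  s[0:],s[14:]  5  'baccb'
  15  s[14:],s[18:]  1  'b'
  16  s[18:],s[8:]  2  'bc'
  17  s[8:],s[19:]  0  ''
  18  s[19:],s[6:]  2  'ca'
  19  s[6:],s[9:]  1  'c'
  20  s[9:],s[3:]  3  'cba'
  21  s[3:],s[17:]  2  'cb'
  22  s[17:],s[2:]  1  'c'
  23  s[2:],s[16:]  3  'ccb'

n(n+1)/2 = 24·25/2 = 300
Σ LCP = 0 + 1 + 2 + 4 + 1 + 3 + 2 + 1 + 2 + 4 + 0 + 2 + 2 + 3 + 5 + 1 + 2 + 0 + 2 + 1 + 3 + 2 + 1 + 3 = 47
distinct = 300 − 47 = 253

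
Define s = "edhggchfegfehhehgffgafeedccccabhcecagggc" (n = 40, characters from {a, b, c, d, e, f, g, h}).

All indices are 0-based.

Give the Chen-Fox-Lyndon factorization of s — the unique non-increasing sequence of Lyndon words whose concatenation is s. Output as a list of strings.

emit factor 1: 'e' (i=0, period=1)
emit factor 2: 'dhgg' (i=1, period=4)
emit factor 3: 'chfegfehhehgffg' (i=5, period=15)
emit factor 4: 'afeedcccc' (i=20, period=9)
emit factor 5: 'abhcecagggc' (i=29, period=11)

["e", "dhgg", "chfegfehhehgffg", "afeedcccc", "abhcecagggc"]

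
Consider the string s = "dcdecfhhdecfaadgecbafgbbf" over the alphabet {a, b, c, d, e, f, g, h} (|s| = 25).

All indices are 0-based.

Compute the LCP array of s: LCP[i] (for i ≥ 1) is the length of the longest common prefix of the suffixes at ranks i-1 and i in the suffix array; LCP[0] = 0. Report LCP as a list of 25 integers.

sorted suffixes:
  #0 SA[0]=12  'aadgecbafgbbf'
  #1 SA[1]=13  'adgecbafgbbf'
  #2 SA[2]=19  'afgbbf'
  #3 SA[3]=18  'bafgbbf'
  #4 SA[4]=22  'bbf'
  #5 SA[5]=23  'bf'
  #6 SA[6]=17  'cbafgbbf'
  #7 SA[7]=1  'cdecfhhdecfaadgecbafgbbf'
  #8 SA[8]=10  'cfaadgecbafgbbf'
  #9 SA[9]=4  'cfhhdecfaadgecbafgbbf'
  #10 SA[10]=0  'dcdecfhhdecfaadgecbafgbbf'
  #11 SA[11]=8  'decfaadgecbafgbbf'
  #12 SA[12]=2  'decfhhdecfaadgecbafgbbf'
  #13 SA[13]=14  'dgecbafgbbf'
  #14 SA[14]=16  'ecbafgbbf'
  #15 SA[15]=9  'ecfaadgecbafgbbf'
  #16 SA[16]=3  'ecfhhdecfaadgecbafgbbf'
  #17 SA[17]=24  'f'
  #18 SA[18]=11  'faadgecbafgbbf'
  #19 SA[19]=20  'fgbbf'
  #20 SA[20]=5  'fhhdecfaadgecbafgbbf'
  #21 SA[21]=21  'gbbf'
  #22 SA[22]=15  'gecbafgbbf'
  #23 SA[23]=7  'hdecfaadgecbafgbbf'
  #24 SA[24]=6  'hhdecfaadgecbafgbbf'

SA = [12, 13, 19, 18, 22, 23, 17, 1, 10, 4, 0, 8, 2, 14, 16, 9, 3, 24, 11, 20, 5, 21, 15, 7, 6]
[i] adj suffixes → lcp
  [1] 12/13 → 1 ('a')
  [2] 13/19 → 1 ('a')
  [3] 19/18 → 0 ('')
  [4] 18/22 → 1 ('b')
  [5] 22/23 → 1 ('b')
  [6] 23/17 → 0 ('')
  [7] 17/1 → 1 ('c')
  [8] 1/10 → 1 ('c')
  [9] 10/4 → 2 ('cf')
  [10] 4/0 → 0 ('')
  [11] 0/8 → 1 ('d')
  [12] 8/2 → 4 ('decf')
  [13] 2/14 → 1 ('d')
  [14] 14/16 → 0 ('')
  [15] 16/9 → 2 ('ec')
  [16] 9/3 → 3 ('ecf')
  [17] 3/24 → 0 ('')
  [18] 24/11 → 1 ('f')
  [19] 11/20 → 1 ('f')
  [20] 20/5 → 1 ('f')
  [21] 5/21 → 0 ('')
  [22] 21/15 → 1 ('g')
  [23] 15/7 → 0 ('')
  [24] 7/6 → 1 ('h')

[0, 1, 1, 0, 1, 1, 0, 1, 1, 2, 0, 1, 4, 1, 0, 2, 3, 0, 1, 1, 1, 0, 1, 0, 1]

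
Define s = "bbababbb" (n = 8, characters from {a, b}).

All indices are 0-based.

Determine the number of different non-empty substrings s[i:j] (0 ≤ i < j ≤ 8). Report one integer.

rank | idx | suffix
   0 |   2 | ababbb
   1 |   4 | abbb
   2 |   7 | b
   3 |   1 | bababbb
   4 |   3 | babbb
   5 |   6 | bb
   6 |   0 | bbababbb
   7 |   5 | bbb

SA = [2, 4, 7, 1, 3, 6, 0, 5]
[i] adj suffixes → lcp
  [1] 2/4 → 2 ('ab')
  [2] 4/7 → 0 ('')
  [3] 7/1 → 1 ('b')
  [4] 1/3 → 3 ('bab')
  [5] 3/6 → 1 ('b')
  [6] 6/0 → 2 ('bb')
  [7] 0/5 → 2 ('bb')

n(n+1)/2 = 8·9/2 = 36
Σ LCP = 0 + 2 + 0 + 1 + 3 + 1 + 2 + 2 = 11
distinct = 36 − 11 = 25

25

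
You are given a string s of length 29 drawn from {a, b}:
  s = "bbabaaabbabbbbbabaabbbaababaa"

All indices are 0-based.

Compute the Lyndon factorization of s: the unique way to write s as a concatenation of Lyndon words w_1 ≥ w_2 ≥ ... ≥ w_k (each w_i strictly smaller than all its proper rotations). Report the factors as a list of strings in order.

emit factor 1: 'b' (i=0, period=1)
emit factor 2: 'b' (i=1, period=1)
emit factor 3: 'ab' (i=2, period=2)
emit factor 4: 'aaabbabbbbbabaabbbaabab' (i=4, period=23)
emit factor 5: 'a' (i=27, period=1)
emit factor 6: 'a' (i=28, period=1)

["b", "b", "ab", "aaabbabbbbbabaabbbaabab", "a", "a"]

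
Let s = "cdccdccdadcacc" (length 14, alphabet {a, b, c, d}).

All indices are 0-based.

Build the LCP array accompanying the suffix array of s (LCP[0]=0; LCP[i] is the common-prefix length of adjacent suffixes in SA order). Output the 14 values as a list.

[0, 1, 0, 1, 1, 2, 3, 1, 2, 5, 0, 1, 2, 4]

rank→(start, suffix):
  0 → (11, 'acc')
  1 → (8, 'adcacc')
  2 → (13, 'c')
  3 → (10, 'cacc')
  4 → (12, 'cc')
  5 → (5, 'ccdadcacc')
  6 → (2, 'ccdccdadcacc')
  7 → (6, 'cdadcacc')
  8 → (3, 'cdccdadcacc')
  9 → (0, 'cdccdccdadcacc')
  10 → (7, 'dadcacc')
  11 → (9, 'dcacc')
  12 → (4, 'dccdadcacc')
  13 → (1, 'dccdccdadcacc')

SA = [11, 8, 13, 10, 12, 5, 2, 6, 3, 0, 7, 9, 4, 1]
i: (SA[i-1],SA[i]) lcp shared
  1: (11,8) 1 'a'
  2: (8,13) 0 ''
  3: (13,10) 1 'c'
  4: (10,12) 1 'c'
  5: (12,5) 2 'cc'
  6: (5,2) 3 'ccd'
  7: (2,6) 1 'c'
  8: (6,3) 2 'cd'
  9: (3,0) 5 'cdccd'
  10: (0,7) 0 ''
  11: (7,9) 1 'd'
  12: (9,4) 2 'dc'
  13: (4,1) 4 'dccd'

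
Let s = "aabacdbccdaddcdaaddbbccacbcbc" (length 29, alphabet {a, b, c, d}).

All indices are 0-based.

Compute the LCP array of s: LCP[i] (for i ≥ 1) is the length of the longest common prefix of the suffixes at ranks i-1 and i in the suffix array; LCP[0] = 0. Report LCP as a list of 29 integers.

[0, 2, 1, 1, 2, 1, 3, 0, 1, 1, 2, 2, 3, 0, 1, 1, 3, 1, 2, 1, 3, 2, 0, 2, 1, 2, 1, 1, 2]

rank | idx | suffix
   0 |   0 | aabacdbccdaddcdaaddbbccacbcbc
   1 |  15 | aaddbbccacbcbc
   2 |   1 | abacdbccdaddcdaaddbbccacbcbc
   3 |  23 | acbcbc
   4 |   3 | acdbccdaddcdaaddbbccacbcbc
   5 |  16 | addbbccacbcbc
   6 |  10 | addcdaaddbbccacbcbc
   7 |   2 | bacdbccdaddcdaaddbbccacbcbc
   8 |  19 | bbccacbcbc
   9 |  27 | bc
  10 |  25 | bcbc
  11 |  20 | bccacbcbc
  12 |   6 | bccdaddcdaaddbbccacbcbc
  13 |  28 | c
  14 |  22 | cacbcbc
  15 |  26 | cbc
  16 |  24 | cbcbc
  17 |  21 | ccacbcbc
  18 |   7 | ccdaddcdaaddbbccacbcbc
  19 |  13 | cdaaddbbccacbcbc
  20 |   8 | cdaddcdaaddbbccacbcbc
  21 |   4 | cdbccdaddcdaaddbbccacbcbc
  22 |  14 | daaddbbccacbcbc
  23 |   9 | daddcdaaddbbccacbcbc
  24 |  18 | dbbccacbcbc
  25 |   5 | dbccdaddcdaaddbbccacbcbc
  26 |  12 | dcdaaddbbccacbcbc
  27 |  17 | ddbbccacbcbc
  28 |  11 | ddcdaaddbbccacbcbc

SA = [0, 15, 1, 23, 3, 16, 10, 2, 19, 27, 25, 20, 6, 28, 22, 26, 24, 21, 7, 13, 8, 4, 14, 9, 18, 5, 12, 17, 11]
i: (SA[i-1],SA[i]) lcp shared
  1: (0,15) 2 'aa'
  2: (15,1) 1 'a'
  3: (1,23) 1 'a'
  4: (23,3) 2 'ac'
  5: (3,16) 1 'a'
  6: (16,10) 3 'add'
  7: (10,2) 0 ''
  8: (2,19) 1 'b'
  9: (19,27) 1 'b'
  10: (27,25) 2 'bc'
  11: (25,20) 2 'bc'
  12: (20,6) 3 'bcc'
  13: (6,28) 0 ''
  14: (28,22) 1 'c'
  15: (22,26) 1 'c'
  16: (26,24) 3 'cbc'
  17: (24,21) 1 'c'
  18: (21,7) 2 'cc'
  19: (7,13) 1 'c'
  20: (13,8) 3 'cda'
  21: (8,4) 2 'cd'
  22: (4,14) 0 ''
  23: (14,9) 2 'da'
  24: (9,18) 1 'd'
  25: (18,5) 2 'db'
  26: (5,12) 1 'd'
  27: (12,17) 1 'd'
  28: (17,11) 2 'dd'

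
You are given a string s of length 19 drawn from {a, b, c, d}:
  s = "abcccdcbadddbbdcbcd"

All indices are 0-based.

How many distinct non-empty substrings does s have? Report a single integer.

rank | idx | suffix
   0 |   0 | abcccdcbadddbbdcbcd
   1 |   8 | adddbbdcbcd
   2 |   7 | badddbbdcbcd
   3 |  12 | bbdcbcd
   4 |   1 | bcccdcbadddbbdcbcd
   5 |  16 | bcd
   6 |  13 | bdcbcd
   7 |   6 | cbadddbbdcbcd
   8 |  15 | cbcd
   9 |   2 | cccdcbadddbbdcbcd
  10 |   3 | ccdcbadddbbdcbcd
  11 |  17 | cd
  12 |   4 | cdcbadddbbdcbcd
  13 |  18 | d
  14 |  11 | dbbdcbcd
  15 |   5 | dcbadddbbdcbcd
  16 |  14 | dcbcd
  17 |  10 | ddbbdcbcd
  18 |   9 | dddbbdcbcd

SA = [0, 8, 7, 12, 1, 16, 13, 6, 15, 2, 3, 17, 4, 18, 11, 5, 14, 10, 9]
rank  pair      lcp
   1  s[0:],s[8:]  1  'a'
   2  s[8:],s[7:]  0  ''
   3  s[7:],s[12:]  1  'b'
   4  s[12:],s[1:]  1  'b'
   5  s[1:],s[16:]  2  'bc'
   6  s[16:],s[13:]  1  'b'
   7  s[13:],s[6:]  0  ''
   8  s[6:],s[15:]  2  'cb'
   9  s[15:],s[2:]  1  'c'
  10  s[2:],s[3:]  2  'cc'
  11  s[3:],s[17:]  1  'c'
  12  s[17:],s[4:]  2  'cd'
  13  s[4:],s[18:]  0  ''
  14  s[18:],s[11:]  1  'd'
  15  s[11:],s[5:]  1  'd'
  16  s[5:],s[14:]  3  'dcb'
  17  s[14:],s[10:]  1  'd'
  18  s[10:],s[9:]  2  'dd'

n(n+1)/2 = 19·20/2 = 190
Σ LCP = 0 + 1 + 0 + 1 + 1 + 2 + 1 + 0 + 2 + 1 + 2 + 1 + 2 + 0 + 1 + 1 + 3 + 1 + 2 = 22
distinct = 190 − 22 = 168

168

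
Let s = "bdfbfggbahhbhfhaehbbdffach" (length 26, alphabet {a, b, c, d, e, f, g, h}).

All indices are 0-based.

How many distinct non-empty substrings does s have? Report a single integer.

rank→(start, suffix):
  0 → (23, 'ach')
  1 → (15, 'aehbbdffach')
  2 → (8, 'ahhbhfhaehbbdffach')
  3 → (7, 'bahhbhfhaehbbdffach')
  4 → (18, 'bbdffach')
  5 → (0, 'bdfbfggbahhbhfhaehbbdffach')
  6 → (19, 'bdffach')
  7 → (3, 'bfggbahhbhfhaehbbdffach')
  8 → (11, 'bhfhaehbbdffach')
  9 → (24, 'ch')
  10 → (1, 'dfbfggbahhbhfhaehbbdffach')
  11 → (20, 'dffach')
  12 → (16, 'ehbbdffach')
  13 → (22, 'fach')
  14 → (2, 'fbfggbahhbhfhaehbbdffach')
  15 → (21, 'ffach')
  16 → (4, 'fggbahhbhfhaehbbdffach')
  17 → (13, 'fhaehbbdffach')
  18 → (6, 'gbahhbhfhaehbbdffach')
  19 → (5, 'ggbahhbhfhaehbbdffach')
  20 → (25, 'h')
  21 → (14, 'haehbbdffach')
  22 → (17, 'hbbdffach')
  23 → (10, 'hbhfhaehbbdffach')
  24 → (12, 'hfhaehbbdffach')
  25 → (9, 'hhbhfhaehbbdffach')

SA = [23, 15, 8, 7, 18, 0, 19, 3, 11, 24, 1, 20, 16, 22, 2, 21, 4, 13, 6, 5, 25, 14, 17, 10, 12, 9]
[i] adj suffixes → lcp
  [1] 23/15 → 1 ('a')
  [2] 15/8 → 1 ('a')
  [3] 8/7 → 0 ('')
  [4] 7/18 → 1 ('b')
  [5] 18/0 → 1 ('b')
  [6] 0/19 → 3 ('bdf')
  [7] 19/3 → 1 ('b')
  [8] 3/11 → 1 ('b')
  [9] 11/24 → 0 ('')
  [10] 24/1 → 0 ('')
  [11] 1/20 → 2 ('df')
  [12] 20/16 → 0 ('')
  [13] 16/22 → 0 ('')
  [14] 22/2 → 1 ('f')
  [15] 2/21 → 1 ('f')
  [16] 21/4 → 1 ('f')
  [17] 4/13 → 1 ('f')
  [18] 13/6 → 0 ('')
  [19] 6/5 → 1 ('g')
  [20] 5/25 → 0 ('')
  [21] 25/14 → 1 ('h')
  [22] 14/17 → 1 ('h')
  [23] 17/10 → 2 ('hb')
  [24] 10/12 → 1 ('h')
  [25] 12/9 → 1 ('h')

n(n+1)/2 = 26·27/2 = 351
Σ LCP = 0 + 1 + 1 + 0 + 1 + 1 + 3 + 1 + 1 + 0 + 0 + 2 + 0 + 0 + 1 + 1 + 1 + 1 + 0 + 1 + 0 + 1 + 1 + 2 + 1 + 1 = 22
distinct = 351 − 22 = 329

329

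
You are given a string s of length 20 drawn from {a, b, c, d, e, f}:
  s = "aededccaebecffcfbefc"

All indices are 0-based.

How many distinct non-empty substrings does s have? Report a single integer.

191

sorted suffixes:
  #0 SA[0]=7  'aebecffcfbefc'
  #1 SA[1]=0  'aededccaebecffcfbefc'
  #2 SA[2]=9  'becffcfbefc'
  #3 SA[3]=16  'befc'
  #4 SA[4]=19  'c'
  #5 SA[5]=6  'caebecffcfbefc'
  #6 SA[6]=5  'ccaebecffcfbefc'
  #7 SA[7]=14  'cfbefc'
  #8 SA[8]=11  'cffcfbefc'
  #9 SA[9]=4  'dccaebecffcfbefc'
  #10 SA[10]=2  'dedccaebecffcfbefc'
  #11 SA[11]=8  'ebecffcfbefc'
  #12 SA[12]=10  'ecffcfbefc'
  #13 SA[13]=3  'edccaebecffcfbefc'
  #14 SA[14]=1  'ededccaebecffcfbefc'
  #15 SA[15]=17  'efc'
  #16 SA[16]=15  'fbefc'
  #17 SA[17]=18  'fc'
  #18 SA[18]=13  'fcfbefc'
  #19 SA[19]=12  'ffcfbefc'

SA = [7, 0, 9, 16, 19, 6, 5, 14, 11, 4, 2, 8, 10, 3, 1, 17, 15, 18, 13, 12]
[i] adj suffixes → lcp
  [1] 7/0 → 2 ('ae')
  [2] 0/9 → 0 ('')
  [3] 9/16 → 2 ('be')
  [4] 16/19 → 0 ('')
  [5] 19/6 → 1 ('c')
  [6] 6/5 → 1 ('c')
  [7] 5/14 → 1 ('c')
  [8] 14/11 → 2 ('cf')
  [9] 11/4 → 0 ('')
  [10] 4/2 → 1 ('d')
  [11] 2/8 → 0 ('')
  [12] 8/10 → 1 ('e')
  [13] 10/3 → 1 ('e')
  [14] 3/1 → 2 ('ed')
  [15] 1/17 → 1 ('e')
  [16] 17/15 → 0 ('')
  [17] 15/18 → 1 ('f')
  [18] 18/13 → 2 ('fc')
  [19] 13/12 → 1 ('f')

n(n+1)/2 = 20·21/2 = 210
Σ LCP = 0 + 2 + 0 + 2 + 0 + 1 + 1 + 1 + 2 + 0 + 1 + 0 + 1 + 1 + 2 + 1 + 0 + 1 + 2 + 1 = 19
distinct = 210 − 19 = 191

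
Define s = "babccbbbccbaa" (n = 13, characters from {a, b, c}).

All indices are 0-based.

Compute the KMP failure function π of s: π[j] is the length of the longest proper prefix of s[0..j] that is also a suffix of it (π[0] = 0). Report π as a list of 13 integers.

π[0] = 0
j=1 s[j]='a': π[1]=0 (border '')
j=2 s[j]='b': π[2]=1 (border 'b')
j=3 s[j]='c': k: 1→0; π[3]=0 (border '')
j=4 s[j]='c': π[4]=0 (border '')
j=5 s[j]='b': π[5]=1 (border 'b')
j=6 s[j]='b': k: 1→0; π[6]=1 (border 'b')
j=7 s[j]='b': k: 1→0; π[7]=1 (border 'b')
j=8 s[j]='c': k: 1→0; π[8]=0 (border '')
j=9 s[j]='c': π[9]=0 (border '')
j=10 s[j]='b': π[10]=1 (border 'b')
j=11 s[j]='a': π[11]=2 (border 'ba')
j=12 s[j]='a': k: 2→0; π[12]=0 (border '')

[0, 0, 1, 0, 0, 1, 1, 1, 0, 0, 1, 2, 0]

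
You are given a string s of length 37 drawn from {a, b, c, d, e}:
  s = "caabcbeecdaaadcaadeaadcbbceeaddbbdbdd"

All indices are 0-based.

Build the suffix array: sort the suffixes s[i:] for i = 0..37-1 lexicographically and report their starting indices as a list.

rank | idx | suffix
   0 |  10 | aaadcaadeaadcbbceeaddbbdbdd
   1 |   1 | aabcbeecdaaadcaadeaadcbbceeaddbbdbdd
   2 |  11 | aadcaadeaadcbbceeaddbbdbdd
   3 |  19 | aadcbbceeaddbbdbdd
   4 |  15 | aadeaadcbbceeaddbbdbdd
   5 |   2 | abcbeecdaaadcaadeaadcbbceeaddbbdbdd
   6 |  12 | adcaadeaadcbbceeaddbbdbdd
   7 |  20 | adcbbceeaddbbdbdd
   8 |  28 | addbbdbdd
   9 |  16 | adeaadcbbceeaddbbdbdd
  10 |  23 | bbceeaddbbdbdd
  11 |  31 | bbdbdd
  12 |   3 | bcbeecdaaadcaadeaadcbbceeaddbbdbdd
  13 |  24 | bceeaddbbdbdd
  14 |  32 | bdbdd
  15 |  34 | bdd
  16 |   5 | beecdaaadcaadeaadcbbceeaddbbdbdd
  17 |   0 | caabcbeecdaaadcaadeaadcbbceeaddbbdbdd
  18 |  14 | caadeaadcbbceeaddbbdbdd
  19 |  22 | cbbceeaddbbdbdd
  20 |   4 | cbeecdaaadcaadeaadcbbceeaddbbdbdd
  21 |   8 | cdaaadcaadeaadcbbceeaddbbdbdd
  22 |  25 | ceeaddbbdbdd
  23 |  36 | d
  24 |   9 | daaadcaadeaadcbbceeaddbbdbdd
  25 |  30 | dbbdbdd
  26 |  33 | dbdd
  27 |  13 | dcaadeaadcbbceeaddbbdbdd
  28 |  21 | dcbbceeaddbbdbdd
  29 |  35 | dd
  30 |  29 | ddbbdbdd
  31 |  17 | deaadcbbceeaddbbdbdd
  32 |  18 | eaadcbbceeaddbbdbdd
  33 |  27 | eaddbbdbdd
  34 |   7 | ecdaaadcaadeaadcbbceeaddbbdbdd
  35 |  26 | eeaddbbdbdd
  36 |   6 | eecdaaadcaadeaadcbbceeaddbbdbdd

[10, 1, 11, 19, 15, 2, 12, 20, 28, 16, 23, 31, 3, 24, 32, 34, 5, 0, 14, 22, 4, 8, 25, 36, 9, 30, 33, 13, 21, 35, 29, 17, 18, 27, 7, 26, 6]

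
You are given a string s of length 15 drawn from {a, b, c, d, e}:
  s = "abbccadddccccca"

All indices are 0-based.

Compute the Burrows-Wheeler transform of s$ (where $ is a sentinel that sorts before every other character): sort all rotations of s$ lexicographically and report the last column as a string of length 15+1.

ac$cabcccbccddda

rank  rotation          last
    0  $abbccadddccccca  a
    1  a$abbccadddccccc  c
    2  abbccadddccccca$  $
    3  adddccccca$abbcc  c
    4  bbccadddccccca$a  a
    5  bccadddccccca$ab  b
    6  ca$abbccadddcccc  c
    7  cadddccccca$abbc  c
    8  cca$abbccadddccc  c
    9  ccadddccccca$abb  b
   10  ccca$abbccadddcc  c
   11  cccca$abbccadddc  c
   12  ccccca$abbccaddd  d
   13  dccccca$abbccadd  d
   14  ddccccca$abbccad  d
   15  dddccccca$abbcca  a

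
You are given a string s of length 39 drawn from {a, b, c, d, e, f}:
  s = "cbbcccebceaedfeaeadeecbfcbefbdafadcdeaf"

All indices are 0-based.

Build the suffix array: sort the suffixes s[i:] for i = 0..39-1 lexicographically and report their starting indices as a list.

sorted suffixes:
  #0 SA[0]=32  'adcdeaf'
  #1 SA[1]=17  'adeecbfcbefbdafadcdeaf'
  #2 SA[2]=15  'aeadeecbfcbefbdafadcdeaf'
  #3 SA[3]=10  'aedfeaeadeecbfcbefbdafadcdeaf'
  #4 SA[4]=37  'af'
  #5 SA[5]=30  'afadcdeaf'
  #6 SA[6]=1  'bbcccebceaedfeaeadeecbfcbefbdafadcdeaf'
  #7 SA[7]=2  'bcccebceaedfeaeadeecbfcbefbdafadcdeaf'
  #8 SA[8]=7  'bceaedfeaeadeecbfcbefbdafadcdeaf'
  #9 SA[9]=28  'bdafadcdeaf'
  #10 SA[10]=25  'befbdafadcdeaf'
  #11 SA[11]=22  'bfcbefbdafadcdeaf'
  #12 SA[12]=0  'cbbcccebceaedfeaeadeecbfcbefbdafadcdeaf'
  #13 SA[13]=24  'cbefbdafadcdeaf'
  #14 SA[14]=21  'cbfcbefbdafadcdeaf'
  #15 SA[15]=3  'cccebceaedfeaeadeecbfcbefbdafadcdeaf'
  #16 SA[16]=4  'ccebceaedfeaeadeecbfcbefbdafadcdeaf'
  #17 SA[17]=34  'cdeaf'
  #18 SA[18]=8  'ceaedfeaeadeecbfcbefbdafadcdeaf'
  #19 SA[19]=5  'cebceaedfeaeadeecbfcbefbdafadcdeaf'
  #20 SA[20]=29  'dafadcdeaf'
  #21 SA[21]=33  'dcdeaf'
  #22 SA[22]=35  'deaf'
  #23 SA[23]=18  'deecbfcbefbdafadcdeaf'
  #24 SA[24]=12  'dfeaeadeecbfcbefbdafadcdeaf'
  #25 SA[25]=16  'eadeecbfcbefbdafadcdeaf'
  #26 SA[26]=14  'eaeadeecbfcbefbdafadcdeaf'
  #27 SA[27]=9  'eaedfeaeadeecbfcbefbdafadcdeaf'
  #28 SA[28]=36  'eaf'
  #29 SA[29]=6  'ebceaedfeaeadeecbfcbefbdafadcdeaf'
  #30 SA[30]=20  'ecbfcbefbdafadcdeaf'
  #31 SA[31]=11  'edfeaeadeecbfcbefbdafadcdeaf'
  #32 SA[32]=19  'eecbfcbefbdafadcdeaf'
  #33 SA[33]=26  'efbdafadcdeaf'
  #34 SA[34]=38  'f'
  #35 SA[35]=31  'fadcdeaf'
  #36 SA[36]=27  'fbdafadcdeaf'
  #37 SA[37]=23  'fcbefbdafadcdeaf'
  #38 SA[38]=13  'feaeadeecbfcbefbdafadcdeaf'

[32, 17, 15, 10, 37, 30, 1, 2, 7, 28, 25, 22, 0, 24, 21, 3, 4, 34, 8, 5, 29, 33, 35, 18, 12, 16, 14, 9, 36, 6, 20, 11, 19, 26, 38, 31, 27, 23, 13]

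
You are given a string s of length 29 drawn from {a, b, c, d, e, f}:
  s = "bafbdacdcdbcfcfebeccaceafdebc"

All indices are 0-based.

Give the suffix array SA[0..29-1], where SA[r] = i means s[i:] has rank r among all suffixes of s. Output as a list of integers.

rank→(start, suffix):
  0 → (5, 'acdcdbcfcfebeccaceafdebc')
  1 → (20, 'aceafdebc')
  2 → (1, 'afbdacdcdbcfcfebeccaceafdebc')
  3 → (23, 'afdebc')
  4 → (0, 'bafbdacdcdbcfcfebeccaceafdebc')
  5 → (27, 'bc')
  6 → (10, 'bcfcfebeccaceafdebc')
  7 → (3, 'bdacdcdbcfcfebeccaceafdebc')
  8 → (16, 'beccaceafdebc')
  9 → (28, 'c')
  10 → (19, 'caceafdebc')
  11 → (18, 'ccaceafdebc')
  12 → (8, 'cdbcfcfebeccaceafdebc')
  13 → (6, 'cdcdbcfcfebeccaceafdebc')
  14 → (21, 'ceafdebc')
  15 → (11, 'cfcfebeccaceafdebc')
  16 → (13, 'cfebeccaceafdebc')
  17 → (4, 'dacdcdbcfcfebeccaceafdebc')
  18 → (9, 'dbcfcfebeccaceafdebc')
  19 → (7, 'dcdbcfcfebeccaceafdebc')
  20 → (25, 'debc')
  21 → (22, 'eafdebc')
  22 → (26, 'ebc')
  23 → (15, 'ebeccaceafdebc')
  24 → (17, 'eccaceafdebc')
  25 → (2, 'fbdacdcdbcfcfebeccaceafdebc')
  26 → (12, 'fcfebeccaceafdebc')
  27 → (24, 'fdebc')
  28 → (14, 'febeccaceafdebc')

[5, 20, 1, 23, 0, 27, 10, 3, 16, 28, 19, 18, 8, 6, 21, 11, 13, 4, 9, 7, 25, 22, 26, 15, 17, 2, 12, 24, 14]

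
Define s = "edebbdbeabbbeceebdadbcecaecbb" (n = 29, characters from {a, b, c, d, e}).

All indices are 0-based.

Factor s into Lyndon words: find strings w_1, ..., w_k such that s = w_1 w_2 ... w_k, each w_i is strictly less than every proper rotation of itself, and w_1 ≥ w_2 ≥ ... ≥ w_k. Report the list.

["e", "de", "bbdbe", "abbbeceebdadbcecaecbb"]

emit factor 1: 'e' (i=0, period=1)
emit factor 2: 'de' (i=1, period=2)
emit factor 3: 'bbdbe' (i=3, period=5)
emit factor 4: 'abbbeceebdadbcecaecbb' (i=8, period=21)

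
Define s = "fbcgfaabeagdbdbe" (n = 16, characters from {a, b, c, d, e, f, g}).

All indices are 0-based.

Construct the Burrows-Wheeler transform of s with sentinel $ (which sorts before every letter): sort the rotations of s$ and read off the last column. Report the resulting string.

rank  rotation           last
    0  $fbcgfaabeagdbdbe  e
    1  aabeagdbdbe$fbcgf  f
    2  abeagdbdbe$fbcgfa  a
    3  agdbdbe$fbcgfaabe  e
    4  bcgfaabeagdbdbe$f  f
    5  bdbe$fbcgfaabeagd  d
    6  be$fbcgfaabeagdbd  d
    7  beagdbdbe$fbcgfaa  a
    8  cgfaabeagdbdbe$fb  b
    9  dbdbe$fbcgfaabeag  g
   10  dbe$fbcgfaabeagdb  b
   11  e$fbcgfaabeagdbdb  b
   12  eagdbdbe$fbcgfaab  b
   13  faabeagdbdbe$fbcg  g
   14  fbcgfaabeagdbdbe$  $
   15  gdbdbe$fbcgfaabea  a
   16  gfaabeagdbdbe$fbc  c

efaefddabgbbbg$ac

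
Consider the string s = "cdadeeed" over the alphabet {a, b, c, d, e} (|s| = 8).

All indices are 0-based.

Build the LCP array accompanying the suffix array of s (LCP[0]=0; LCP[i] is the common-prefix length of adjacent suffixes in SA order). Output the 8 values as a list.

sorted suffixes:
  #0 SA[0]=2  'adeeed'
  #1 SA[1]=0  'cdadeeed'
  #2 SA[2]=7  'd'
  #3 SA[3]=1  'dadeeed'
  #4 SA[4]=3  'deeed'
  #5 SA[5]=6  'ed'
  #6 SA[6]=5  'eed'
  #7 SA[7]=4  'eeed'

SA = [2, 0, 7, 1, 3, 6, 5, 4]
rank  pair      lcp
   1  s[2:],s[0:]  0  ''
   2  s[0:],s[7:]  0  ''
   3  s[7:],s[1:]  1  'd'
   4  s[1:],s[3:]  1  'd'
   5  s[3:],s[6:]  0  ''
   6  s[6:],s[5:]  1  'e'
   7  s[5:],s[4:]  2  'ee'

[0, 0, 0, 1, 1, 0, 1, 2]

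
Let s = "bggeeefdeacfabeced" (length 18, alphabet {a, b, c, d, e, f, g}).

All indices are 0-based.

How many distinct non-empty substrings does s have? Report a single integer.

159

sorted suffixes:
  #0 SA[0]=12  'abeced'
  #1 SA[1]=9  'acfabeced'
  #2 SA[2]=13  'beced'
  #3 SA[3]=0  'bggeeefdeacfabeced'
  #4 SA[4]=15  'ced'
  #5 SA[5]=10  'cfabeced'
  #6 SA[6]=17  'd'
  #7 SA[7]=7  'deacfabeced'
  #8 SA[8]=8  'eacfabeced'
  #9 SA[9]=14  'eced'
  #10 SA[10]=16  'ed'
  #11 SA[11]=3  'eeefdeacfabeced'
  #12 SA[12]=4  'eefdeacfabeced'
  #13 SA[13]=5  'efdeacfabeced'
  #14 SA[14]=11  'fabeced'
  #15 SA[15]=6  'fdeacfabeced'
  #16 SA[16]=2  'geeefdeacfabeced'
  #17 SA[17]=1  'ggeeefdeacfabeced'

SA = [12, 9, 13, 0, 15, 10, 17, 7, 8, 14, 16, 3, 4, 5, 11, 6, 2, 1]
[i] adj suffixes → lcp
  [1] 12/9 → 1 ('a')
  [2] 9/13 → 0 ('')
  [3] 13/0 → 1 ('b')
  [4] 0/15 → 0 ('')
  [5] 15/10 → 1 ('c')
  [6] 10/17 → 0 ('')
  [7] 17/7 → 1 ('d')
  [8] 7/8 → 0 ('')
  [9] 8/14 → 1 ('e')
  [10] 14/16 → 1 ('e')
  [11] 16/3 → 1 ('e')
  [12] 3/4 → 2 ('ee')
  [13] 4/5 → 1 ('e')
  [14] 5/11 → 0 ('')
  [15] 11/6 → 1 ('f')
  [16] 6/2 → 0 ('')
  [17] 2/1 → 1 ('g')

n(n+1)/2 = 18·19/2 = 171
Σ LCP = 0 + 1 + 0 + 1 + 0 + 1 + 0 + 1 + 0 + 1 + 1 + 1 + 2 + 1 + 0 + 1 + 0 + 1 = 12
distinct = 171 − 12 = 159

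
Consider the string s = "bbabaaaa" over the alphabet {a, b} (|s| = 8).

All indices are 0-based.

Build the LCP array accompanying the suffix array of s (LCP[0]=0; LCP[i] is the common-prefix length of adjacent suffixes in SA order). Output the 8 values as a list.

[0, 1, 2, 3, 1, 0, 2, 1]

rank→(start, suffix):
  0 → (7, 'a')
  1 → (6, 'aa')
  2 → (5, 'aaa')
  3 → (4, 'aaaa')
  4 → (2, 'abaaaa')
  5 → (3, 'baaaa')
  6 → (1, 'babaaaa')
  7 → (0, 'bbabaaaa')

SA = [7, 6, 5, 4, 2, 3, 1, 0]
i: (SA[i-1],SA[i]) lcp shared
  1: (7,6) 1 'a'
  2: (6,5) 2 'aa'
  3: (5,4) 3 'aaa'
  4: (4,2) 1 'a'
  5: (2,3) 0 ''
  6: (3,1) 2 'ba'
  7: (1,0) 1 'b'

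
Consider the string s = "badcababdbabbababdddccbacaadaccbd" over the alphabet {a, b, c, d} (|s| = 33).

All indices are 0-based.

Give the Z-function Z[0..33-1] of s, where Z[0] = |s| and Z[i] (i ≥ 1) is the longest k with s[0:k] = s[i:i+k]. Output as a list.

[33, 0, 0, 0, 0, 2, 0, 1, 0, 2, 0, 1, 2, 0, 2, 0, 1, 0, 0, 0, 0, 0, 2, 0, 0, 0, 0, 0, 0, 0, 0, 1, 0]

Z[0]=33
i=1: i≥r, start 0; Z[1]=0
i=2: i≥r, start 0; Z[2]=0
i=3: i≥r, start 0; Z[3]=0
i=4: i≥r, start 0; Z[4]=0
i=5: i≥r, start 0; Z[5]=2 scan→box=[5,7)
i=6: min(r-i=1, Z[1]=0)=0; Z[6]=0
i=7: i≥r, start 0; Z[7]=1 scan→box=[7,8)
i=8: i≥r, start 0; Z[8]=0
i=9: i≥r, start 0; Z[9]=2 scan→box=[9,11)
i=10: min(r-i=1, Z[1]=0)=0; Z[10]=0
i=11: i≥r, start 0; Z[11]=1 scan→box=[11,12)
i=12: i≥r, start 0; Z[12]=2 scan→box=[12,14)
i=13: min(r-i=1, Z[1]=0)=0; Z[13]=0
i=14: i≥r, start 0; Z[14]=2 scan→box=[14,16)
i=15: min(r-i=1, Z[1]=0)=0; Z[15]=0
i=16: i≥r, start 0; Z[16]=1 scan→box=[16,17)
i=17: i≥r, start 0; Z[17]=0
i=18: i≥r, start 0; Z[18]=0
i=19: i≥r, start 0; Z[19]=0
i=20: i≥r, start 0; Z[20]=0
i=21: i≥r, start 0; Z[21]=0
i=22: i≥r, start 0; Z[22]=2 scan→box=[22,24)
i=23: min(r-i=1, Z[1]=0)=0; Z[23]=0
i=24: i≥r, start 0; Z[24]=0
i=25: i≥r, start 0; Z[25]=0
i=26: i≥r, start 0; Z[26]=0
i=27: i≥r, start 0; Z[27]=0
i=28: i≥r, start 0; Z[28]=0
i=29: i≥r, start 0; Z[29]=0
i=30: i≥r, start 0; Z[30]=0
i=31: i≥r, start 0; Z[31]=1 scan→box=[31,32)
i=32: i≥r, start 0; Z[32]=0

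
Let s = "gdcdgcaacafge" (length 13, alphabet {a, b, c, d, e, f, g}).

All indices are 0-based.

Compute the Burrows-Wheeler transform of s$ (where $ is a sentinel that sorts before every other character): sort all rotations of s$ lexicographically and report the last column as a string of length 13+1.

ecacgadgcgad$f

rank  rotation        last
    0  $gdcdgcaacafge  e
    1  aacafge$gdcdgc  c
    2  acafge$gdcdgca  a
    3  afge$gdcdgcaac  c
    4  caacafge$gdcdg  g
    5  cafge$gdcdgcaa  a
    6  cdgcaacafge$gd  d
    7  dcdgcaacafge$g  g
    8  dgcaacafge$gdc  c
    9  e$gdcdgcaacafg  g
   10  fge$gdcdgcaaca  a
   11  gcaacafge$gdcd  d
   12  gdcdgcaacafge$  $
   13  ge$gdcdgcaacaf  f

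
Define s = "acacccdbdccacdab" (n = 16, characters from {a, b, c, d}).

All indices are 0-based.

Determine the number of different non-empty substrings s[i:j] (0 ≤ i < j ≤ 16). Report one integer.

sorted suffixes:
  #0 SA[0]=14  'ab'
  #1 SA[1]=0  'acacccdbdccacdab'
  #2 SA[2]=2  'acccdbdccacdab'
  #3 SA[3]=11  'acdab'
  #4 SA[4]=15  'b'
  #5 SA[5]=7  'bdccacdab'
  #6 SA[6]=1  'cacccdbdccacdab'
  #7 SA[7]=10  'cacdab'
  #8 SA[8]=9  'ccacdab'
  #9 SA[9]=3  'cccdbdccacdab'
  #10 SA[10]=4  'ccdbdccacdab'
  #11 SA[11]=12  'cdab'
  #12 SA[12]=5  'cdbdccacdab'
  #13 SA[13]=13  'dab'
  #14 SA[14]=6  'dbdccacdab'
  #15 SA[15]=8  'dccacdab'

SA = [14, 0, 2, 11, 15, 7, 1, 10, 9, 3, 4, 12, 5, 13, 6, 8]
[i] adj suffixes → lcp
  [1] 14/0 → 1 ('a')
  [2] 0/2 → 2 ('ac')
  [3] 2/11 → 2 ('ac')
  [4] 11/15 → 0 ('')
  [5] 15/7 → 1 ('b')
  [6] 7/1 → 0 ('')
  [7] 1/10 → 3 ('cac')
  [8] 10/9 → 1 ('c')
  [9] 9/3 → 2 ('cc')
  [10] 3/4 → 2 ('cc')
  [11] 4/12 → 1 ('c')
  [12] 12/5 → 2 ('cd')
  [13] 5/13 → 0 ('')
  [14] 13/6 → 1 ('d')
  [15] 6/8 → 1 ('d')

n(n+1)/2 = 16·17/2 = 136
Σ LCP = 0 + 1 + 2 + 2 + 0 + 1 + 0 + 3 + 1 + 2 + 2 + 1 + 2 + 0 + 1 + 1 = 19
distinct = 136 − 19 = 117

117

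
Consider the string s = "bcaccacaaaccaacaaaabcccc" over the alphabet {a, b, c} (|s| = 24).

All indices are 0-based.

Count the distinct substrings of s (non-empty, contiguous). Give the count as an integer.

248

sorted suffixes:
  #0 SA[0]=15  'aaaabcccc'
  #1 SA[1]=16  'aaabcccc'
  #2 SA[2]=7  'aaaccaacaaaabcccc'
  #3 SA[3]=17  'aabcccc'
  #4 SA[4]=12  'aacaaaabcccc'
  #5 SA[5]=8  'aaccaacaaaabcccc'
  #6 SA[6]=18  'abcccc'
  #7 SA[7]=13  'acaaaabcccc'
  #8 SA[8]=5  'acaaaccaacaaaabcccc'
  #9 SA[9]=9  'accaacaaaabcccc'
  #10 SA[10]=2  'accacaaaccaacaaaabcccc'
  #11 SA[11]=0  'bcaccacaaaccaacaaaabcccc'
  #12 SA[12]=19  'bcccc'
  #13 SA[13]=23  'c'
  #14 SA[14]=14  'caaaabcccc'
  #15 SA[15]=6  'caaaccaacaaaabcccc'
  #16 SA[16]=11  'caacaaaabcccc'
  #17 SA[17]=4  'cacaaaccaacaaaabcccc'
  #18 SA[18]=1  'caccacaaaccaacaaaabcccc'
  #19 SA[19]=22  'cc'
  #20 SA[20]=10  'ccaacaaaabcccc'
  #21 SA[21]=3  'ccacaaaccaacaaaabcccc'
  #22 SA[22]=21  'ccc'
  #23 SA[23]=20  'cccc'

SA = [15, 16, 7, 17, 12, 8, 18, 13, 5, 9, 2, 0, 19, 23, 14, 6, 11, 4, 1, 22, 10, 3, 21, 20]
i: (SA[i-1],SA[i]) lcp shared
  1: (15,16) 3 'aaa'
  2: (16,7) 3 'aaa'
  3: (7,17) 2 'aa'
  4: (17,12) 2 'aa'
  5: (12,8) 3 'aac'
  6: (8,18) 1 'a'
  7: (18,13) 1 'a'
  8: (13,5) 5 'acaaa'
  9: (5,9) 2 'ac'
  10: (9,2) 4 'acca'
  11: (2,0) 0 ''
  12: (0,19) 2 'bc'
  13: (19,23) 0 ''
  14: (23,14) 1 'c'
  15: (14,6) 4 'caaa'
  16: (6,11) 3 'caa'
  17: (11,4) 2 'ca'
  18: (4,1) 3 'cac'
  19: (1,22) 1 'c'
  20: (22,10) 2 'cc'
  21: (10,3) 3 'cca'
  22: (3,21) 2 'cc'
  23: (21,20) 3 'ccc'

n(n+1)/2 = 24·25/2 = 300
Σ LCP = 0 + 3 + 3 + 2 + 2 + 3 + 1 + 1 + 5 + 2 + 4 + 0 + 2 + 0 + 1 + 4 + 3 + 2 + 3 + 1 + 2 + 3 + 2 + 3 = 52
distinct = 300 − 52 = 248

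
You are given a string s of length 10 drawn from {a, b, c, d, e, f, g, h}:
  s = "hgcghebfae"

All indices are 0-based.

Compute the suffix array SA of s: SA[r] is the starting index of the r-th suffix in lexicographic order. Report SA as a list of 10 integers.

[8, 6, 2, 9, 5, 7, 1, 3, 4, 0]

rank→(start, suffix):
  0 → (8, 'ae')
  1 → (6, 'bfae')
  2 → (2, 'cghebfae')
  3 → (9, 'e')
  4 → (5, 'ebfae')
  5 → (7, 'fae')
  6 → (1, 'gcghebfae')
  7 → (3, 'ghebfae')
  8 → (4, 'hebfae')
  9 → (0, 'hgcghebfae')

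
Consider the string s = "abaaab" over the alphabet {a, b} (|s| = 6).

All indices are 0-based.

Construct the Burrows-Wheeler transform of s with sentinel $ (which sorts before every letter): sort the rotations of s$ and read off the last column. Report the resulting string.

bbaa$aa

rank  rotation last
    0  $abaaab  b
    1  aaab$ab  b
    2  aab$aba  a
    3  ab$abaa  a
    4  abaaab$  $
    5  b$abaaa  a
    6  baaab$a  a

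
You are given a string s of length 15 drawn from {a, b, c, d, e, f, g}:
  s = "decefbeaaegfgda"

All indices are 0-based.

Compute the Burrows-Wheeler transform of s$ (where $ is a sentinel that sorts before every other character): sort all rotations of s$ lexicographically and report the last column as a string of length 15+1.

rank  rotation          last
    0  $decefbeaaegfgda  a
    1  a$decefbeaaegfgd  d
    2  aaegfgda$decefbe  e
    3  aegfgda$decefbea  a
    4  beaaegfgda$decef  f
    5  cefbeaaegfgda$de  e
    6  da$decefbeaaegfg  g
    7  decefbeaaegfgda$  $
    8  eaaegfgda$decefb  b
    9  ecefbeaaegfgda$d  d
   10  efbeaaegfgda$dec  c
   11  egfgda$decefbeaa  a
   12  fbeaaegfgda$dece  e
   13  fgda$decefbeaaeg  g
   14  gda$decefbeaaegf  f
   15  gfgda$decefbeaae  e

adeafeg$bdcaegfe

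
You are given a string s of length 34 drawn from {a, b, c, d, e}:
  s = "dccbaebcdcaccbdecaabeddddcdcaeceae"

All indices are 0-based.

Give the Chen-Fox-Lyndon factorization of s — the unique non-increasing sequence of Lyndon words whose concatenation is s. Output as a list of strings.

emit factor 1: 'd' (i=0, period=1)
emit factor 2: 'c' (i=1, period=1)
emit factor 3: 'c' (i=2, period=1)
emit factor 4: 'b' (i=3, period=1)
emit factor 5: 'aebcdc' (i=4, period=6)
emit factor 6: 'accbdec' (i=10, period=7)
emit factor 7: 'aabeddddcdcaeceae' (i=17, period=17)

["d", "c", "c", "b", "aebcdc", "accbdec", "aabeddddcdcaeceae"]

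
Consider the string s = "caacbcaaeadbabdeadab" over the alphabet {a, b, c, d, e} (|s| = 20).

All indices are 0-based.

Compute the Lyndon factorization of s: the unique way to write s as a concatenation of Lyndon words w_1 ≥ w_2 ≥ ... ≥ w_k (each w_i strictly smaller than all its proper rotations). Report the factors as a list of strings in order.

["c", "aacbcaaeadbabdeadab"]

emit factor 1: 'c' (i=0, period=1)
emit factor 2: 'aacbcaaeadbabdeadab' (i=1, period=19)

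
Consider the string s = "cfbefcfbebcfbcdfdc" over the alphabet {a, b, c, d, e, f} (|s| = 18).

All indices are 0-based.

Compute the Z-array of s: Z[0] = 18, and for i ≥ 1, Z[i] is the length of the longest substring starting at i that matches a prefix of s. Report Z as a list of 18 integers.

Z[0]=18
i=1: fresh scan; Z[1]=0
i=2: fresh scan; Z[2]=0
i=3: fresh scan; Z[3]=0
i=4: fresh scan; Z[4]=0
i=5: fresh scan; Z[5]=4 grow→box=[5,9)
i=6: min(r-i=3, Z[1]=0)=0; Z[6]=0
i=7: min(r-i=2, Z[2]=0)=0; Z[7]=0
i=8: min(r-i=1, Z[3]=0)=0; Z[8]=0
i=9: fresh scan; Z[9]=0
i=10: fresh scan; Z[10]=3 grow→box=[10,13)
i=11: min(r-i=2, Z[1]=0)=0; Z[11]=0
i=12: min(r-i=1, Z[2]=0)=0; Z[12]=0
i=13: fresh scan; Z[13]=1 grow→box=[13,14)
i=14: fresh scan; Z[14]=0
i=15: fresh scan; Z[15]=0
i=16: fresh scan; Z[16]=0
i=17: fresh scan; Z[17]=1 grow→box=[17,18)

[18, 0, 0, 0, 0, 4, 0, 0, 0, 0, 3, 0, 0, 1, 0, 0, 0, 1]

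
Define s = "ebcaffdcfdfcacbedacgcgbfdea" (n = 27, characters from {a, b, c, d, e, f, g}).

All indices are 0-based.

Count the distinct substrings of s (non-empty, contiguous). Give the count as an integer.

sorted suffixes:
  #0 SA[0]=26  'a'
  #1 SA[1]=12  'acbedacgcgbfdea'
  #2 SA[2]=17  'acgcgbfdea'
  #3 SA[3]=3  'affdcfdfcacbedacgcgbfdea'
  #4 SA[4]=1  'bcaffdcfdfcacbedacgcgbfdea'
  #5 SA[5]=14  'bedacgcgbfdea'
  #6 SA[6]=22  'bfdea'
  #7 SA[7]=11  'cacbedacgcgbfdea'
  #8 SA[8]=2  'caffdcfdfcacbedacgcgbfdea'
  #9 SA[9]=13  'cbedacgcgbfdea'
  #10 SA[10]=7  'cfdfcacbedacgcgbfdea'
  #11 SA[11]=20  'cgbfdea'
  #12 SA[12]=18  'cgcgbfdea'
  #13 SA[13]=16  'dacgcgbfdea'
  #14 SA[14]=6  'dcfdfcacbedacgcgbfdea'
  #15 SA[15]=24  'dea'
  #16 SA[16]=9  'dfcacbedacgcgbfdea'
  #17 SA[17]=25  'ea'
  #18 SA[18]=0  'ebcaffdcfdfcacbedacgcgbfdea'
  #19 SA[19]=15  'edacgcgbfdea'
  #20 SA[20]=10  'fcacbedacgcgbfdea'
  #21 SA[21]=5  'fdcfdfcacbedacgcgbfdea'
  #22 SA[22]=23  'fdea'
  #23 SA[23]=8  'fdfcacbedacgcgbfdea'
  #24 SA[24]=4  'ffdcfdfcacbedacgcgbfdea'
  #25 SA[25]=21  'gbfdea'
  #26 SA[26]=19  'gcgbfdea'

SA = [26, 12, 17, 3, 1, 14, 22, 11, 2, 13, 7, 20, 18, 16, 6, 24, 9, 25, 0, 15, 10, 5, 23, 8, 4, 21, 19]
[i] adj suffixes → lcp
  [1] 26/12 → 1 ('a')
  [2] 12/17 → 2 ('ac')
  [3] 17/3 → 1 ('a')
  [4] 3/1 → 0 ('')
  [5] 1/14 → 1 ('b')
  [6] 14/22 → 1 ('b')
  [7] 22/11 → 0 ('')
  [8] 11/2 → 2 ('ca')
  [9] 2/13 → 1 ('c')
  [10] 13/7 → 1 ('c')
  [11] 7/20 → 1 ('c')
  [12] 20/18 → 2 ('cg')
  [13] 18/16 → 0 ('')
  [14] 16/6 → 1 ('d')
  [15] 6/24 → 1 ('d')
  [16] 24/9 → 1 ('d')
  [17] 9/25 → 0 ('')
  [18] 25/0 → 1 ('e')
  [19] 0/15 → 1 ('e')
  [20] 15/10 → 0 ('')
  [21] 10/5 → 1 ('f')
  [22] 5/23 → 2 ('fd')
  [23] 23/8 → 2 ('fd')
  [24] 8/4 → 1 ('f')
  [25] 4/21 → 0 ('')
  [26] 21/19 → 1 ('g')

n(n+1)/2 = 27·28/2 = 378
Σ LCP = 0 + 1 + 2 + 1 + 0 + 1 + 1 + 0 + 2 + 1 + 1 + 1 + 2 + 0 + 1 + 1 + 1 + 0 + 1 + 1 + 0 + 1 + 2 + 2 + 1 + 0 + 1 = 25
distinct = 378 − 25 = 353

353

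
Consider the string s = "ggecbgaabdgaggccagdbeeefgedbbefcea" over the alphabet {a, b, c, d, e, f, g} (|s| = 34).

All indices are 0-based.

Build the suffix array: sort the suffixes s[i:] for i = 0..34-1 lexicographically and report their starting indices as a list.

rank→(start, suffix):
  0 → (33, 'a')
  1 → (6, 'aabdgaggccagdbeeefgedbbefcea')
  2 → (7, 'abdgaggccagdbeeefgedbbefcea')
  3 → (16, 'agdbeeefgedbbefcea')
  4 → (11, 'aggccagdbeeefgedbbefcea')
  5 → (27, 'bbefcea')
  6 → (8, 'bdgaggccagdbeeefgedbbefcea')
  7 → (19, 'beeefgedbbefcea')
  8 → (28, 'befcea')
  9 → (4, 'bgaabdgaggccagdbeeefgedbbefcea')
  10 → (15, 'cagdbeeefgedbbefcea')
  11 → (3, 'cbgaabdgaggccagdbeeefgedbbefcea')
  12 → (14, 'ccagdbeeefgedbbefcea')
  13 → (31, 'cea')
  14 → (26, 'dbbefcea')
  15 → (18, 'dbeeefgedbbefcea')
  16 → (9, 'dgaggccagdbeeefgedbbefcea')
  17 → (32, 'ea')
  18 → (2, 'ecbgaabdgaggccagdbeeefgedbbefcea')
  19 → (25, 'edbbefcea')
  20 → (20, 'eeefgedbbefcea')
  21 → (21, 'eefgedbbefcea')
  22 → (29, 'efcea')
  23 → (22, 'efgedbbefcea')
  24 → (30, 'fcea')
  25 → (23, 'fgedbbefcea')
  26 → (5, 'gaabdgaggccagdbeeefgedbbefcea')
  27 → (10, 'gaggccagdbeeefgedbbefcea')
  28 → (13, 'gccagdbeeefgedbbefcea')
  29 → (17, 'gdbeeefgedbbefcea')
  30 → (1, 'gecbgaabdgaggccagdbeeefgedbbefcea')
  31 → (24, 'gedbbefcea')
  32 → (12, 'ggccagdbeeefgedbbefcea')
  33 → (0, 'ggecbgaabdgaggccagdbeeefgedbbefcea')

[33, 6, 7, 16, 11, 27, 8, 19, 28, 4, 15, 3, 14, 31, 26, 18, 9, 32, 2, 25, 20, 21, 29, 22, 30, 23, 5, 10, 13, 17, 1, 24, 12, 0]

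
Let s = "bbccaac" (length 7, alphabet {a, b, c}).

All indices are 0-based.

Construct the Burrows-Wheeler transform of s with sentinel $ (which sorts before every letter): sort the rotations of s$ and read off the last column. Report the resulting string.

cca$bacb

rank  rotation  last
    0  $bbccaac  c
    1  aac$bbcc  c
    2  ac$bbcca  a
    3  bbccaac$  $
    4  bccaac$b  b
    5  c$bbccaa  a
    6  caac$bbc  c
    7  ccaac$bb  b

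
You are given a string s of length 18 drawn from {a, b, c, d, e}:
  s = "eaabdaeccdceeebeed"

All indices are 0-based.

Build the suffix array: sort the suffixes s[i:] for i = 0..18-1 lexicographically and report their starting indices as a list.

rank | idx | suffix
   0 |   1 | aabdaeccdceeebeed
   1 |   2 | abdaeccdceeebeed
   2 |   5 | aeccdceeebeed
   3 |   3 | bdaeccdceeebeed
   4 |  14 | beed
   5 |   7 | ccdceeebeed
   6 |   8 | cdceeebeed
   7 |  10 | ceeebeed
   8 |  17 | d
   9 |   4 | daeccdceeebeed
  10 |   9 | dceeebeed
  11 |   0 | eaabdaeccdceeebeed
  12 |  13 | ebeed
  13 |   6 | eccdceeebeed
  14 |  16 | ed
  15 |  12 | eebeed
  16 |  15 | eed
  17 |  11 | eeebeed

[1, 2, 5, 3, 14, 7, 8, 10, 17, 4, 9, 0, 13, 6, 16, 12, 15, 11]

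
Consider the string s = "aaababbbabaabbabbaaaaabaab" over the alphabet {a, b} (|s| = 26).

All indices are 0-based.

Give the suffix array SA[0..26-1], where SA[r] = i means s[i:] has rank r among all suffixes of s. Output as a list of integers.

rank | idx | suffix
   0 |  17 | aaaaabaab
   1 |  18 | aaaabaab
   2 |  19 | aaabaab
   3 |   0 | aaababbbabaabbabbaaaaabaab
   4 |  23 | aab
   5 |  20 | aabaab
   6 |   1 | aababbbabaabbabbaaaaabaab
   7 |  10 | aabbabbaaaaabaab
   8 |  24 | ab
   9 |  21 | abaab
  10 |   8 | abaabbabbaaaaabaab
  11 |   2 | ababbbabaabbabbaaaaabaab
  12 |  14 | abbaaaaabaab
  13 |  11 | abbabbaaaaabaab
  14 |   4 | abbbabaabbabbaaaaabaab
  15 |  25 | b
  16 |  16 | baaaaabaab
  17 |  22 | baab
  18 |   9 | baabbabbaaaaabaab
  19 |   7 | babaabbabbaaaaabaab
  20 |  13 | babbaaaaabaab
  21 |   3 | babbbabaabbabbaaaaabaab
  22 |  15 | bbaaaaabaab
  23 |   6 | bbabaabbabbaaaaabaab
  24 |  12 | bbabbaaaaabaab
  25 |   5 | bbbabaabbabbaaaaabaab

[17, 18, 19, 0, 23, 20, 1, 10, 24, 21, 8, 2, 14, 11, 4, 25, 16, 22, 9, 7, 13, 3, 15, 6, 12, 5]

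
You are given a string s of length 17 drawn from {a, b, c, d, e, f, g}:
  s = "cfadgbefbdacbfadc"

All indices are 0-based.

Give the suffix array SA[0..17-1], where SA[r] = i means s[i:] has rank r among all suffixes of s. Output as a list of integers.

sorted suffixes:
  #0 SA[0]=10  'acbfadc'
  #1 SA[1]=14  'adc'
  #2 SA[2]=2  'adgbefbdacbfadc'
  #3 SA[3]=8  'bdacbfadc'
  #4 SA[4]=5  'befbdacbfadc'
  #5 SA[5]=12  'bfadc'
  #6 SA[6]=16  'c'
  #7 SA[7]=11  'cbfadc'
  #8 SA[8]=0  'cfadgbefbdacbfadc'
  #9 SA[9]=9  'dacbfadc'
  #10 SA[10]=15  'dc'
  #11 SA[11]=3  'dgbefbdacbfadc'
  #12 SA[12]=6  'efbdacbfadc'
  #13 SA[13]=13  'fadc'
  #14 SA[14]=1  'fadgbefbdacbfadc'
  #15 SA[15]=7  'fbdacbfadc'
  #16 SA[16]=4  'gbefbdacbfadc'

[10, 14, 2, 8, 5, 12, 16, 11, 0, 9, 15, 3, 6, 13, 1, 7, 4]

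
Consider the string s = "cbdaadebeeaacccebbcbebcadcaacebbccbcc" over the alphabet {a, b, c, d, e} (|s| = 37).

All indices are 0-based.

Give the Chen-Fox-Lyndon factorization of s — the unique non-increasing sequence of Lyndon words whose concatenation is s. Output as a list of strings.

emit factor 1: 'c' (i=0, period=1)
emit factor 2: 'bd' (i=1, period=2)
emit factor 3: 'aadebee' (i=3, period=7)
emit factor 4: 'aacccebbcbebcadcaacebbccbcc' (i=10, period=27)

["c", "bd", "aadebee", "aacccebbcbebcadcaacebbccbcc"]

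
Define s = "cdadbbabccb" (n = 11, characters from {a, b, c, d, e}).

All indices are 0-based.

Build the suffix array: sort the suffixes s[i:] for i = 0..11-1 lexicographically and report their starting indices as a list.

rank | idx | suffix
   0 |   6 | abccb
   1 |   2 | adbbabccb
   2 |  10 | b
   3 |   5 | babccb
   4 |   4 | bbabccb
   5 |   7 | bccb
   6 |   9 | cb
   7 |   8 | ccb
   8 |   0 | cdadbbabccb
   9 |   1 | dadbbabccb
  10 |   3 | dbbabccb

[6, 2, 10, 5, 4, 7, 9, 8, 0, 1, 3]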